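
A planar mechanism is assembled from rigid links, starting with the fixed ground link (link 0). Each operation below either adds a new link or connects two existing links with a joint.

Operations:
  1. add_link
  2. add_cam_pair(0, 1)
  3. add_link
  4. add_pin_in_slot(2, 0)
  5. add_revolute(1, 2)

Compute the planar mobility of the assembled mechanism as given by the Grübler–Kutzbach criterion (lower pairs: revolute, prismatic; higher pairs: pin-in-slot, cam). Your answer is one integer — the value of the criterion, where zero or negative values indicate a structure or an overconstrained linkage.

ground; <1,0,0>
#1 <2,0,0>
C:0↔1 J2 <2,0,1>
#2 <3,0,1>
PS:2↔0 J2 <3,0,2>
R:1↔2 J1 <3,1,2>
3×2 − 2×1 − 1×2 = 2

M = 2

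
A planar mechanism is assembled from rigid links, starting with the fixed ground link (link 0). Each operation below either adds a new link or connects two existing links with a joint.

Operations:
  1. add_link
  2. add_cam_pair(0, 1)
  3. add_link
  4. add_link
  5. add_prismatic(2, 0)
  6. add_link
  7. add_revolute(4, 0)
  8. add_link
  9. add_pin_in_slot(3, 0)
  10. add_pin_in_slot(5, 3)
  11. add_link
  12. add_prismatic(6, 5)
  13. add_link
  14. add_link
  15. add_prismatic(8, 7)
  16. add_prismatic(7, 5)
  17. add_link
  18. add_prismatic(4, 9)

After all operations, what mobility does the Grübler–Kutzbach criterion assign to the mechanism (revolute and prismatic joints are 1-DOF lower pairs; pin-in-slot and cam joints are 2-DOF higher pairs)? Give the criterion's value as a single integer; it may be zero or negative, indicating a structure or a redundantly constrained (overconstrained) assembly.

ground; <1,0,0>
#1 <2,0,0>
C:0↔1 J2 <2,0,1>
#2 <3,0,1>
#3 <4,0,1>
P:2↔0 J1 <4,1,1>
#4 <5,1,1>
R:4↔0 J1 <5,2,1>
#5 <6,2,1>
PS:3↔0 J2 <6,2,2>
PS:5↔3 J2 <6,2,3>
#6 <7,2,3>
P:6↔5 J1 <7,3,3>
#7 <8,3,3>
#8 <9,3,3>
P:8↔7 J1 <9,4,3>
P:7↔5 J1 <9,5,3>
#9 <10,5,3>
P:4↔9 J1 <10,6,3>
3×9 − 2×6 − 1×3 = 12

M = 12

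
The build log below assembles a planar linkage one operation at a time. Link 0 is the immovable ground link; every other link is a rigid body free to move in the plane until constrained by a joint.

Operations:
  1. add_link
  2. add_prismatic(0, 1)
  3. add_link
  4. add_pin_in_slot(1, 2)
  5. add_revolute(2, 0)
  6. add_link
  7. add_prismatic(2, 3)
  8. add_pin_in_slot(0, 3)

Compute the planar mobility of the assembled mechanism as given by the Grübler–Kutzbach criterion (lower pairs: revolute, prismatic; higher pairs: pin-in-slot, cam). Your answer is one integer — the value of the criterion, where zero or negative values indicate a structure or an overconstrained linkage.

M = 1

ground; <1,0,0>
#1 <2,0,0>
P:0↔1 J1 <2,1,0>
#2 <3,1,0>
PS:1↔2 J2 <3,1,1>
R:2↔0 J1 <3,2,1>
#3 <4,2,1>
P:2↔3 J1 <4,3,1>
PS:0↔3 J2 <4,3,2>
3×3 − 2×3 − 1×2 = 1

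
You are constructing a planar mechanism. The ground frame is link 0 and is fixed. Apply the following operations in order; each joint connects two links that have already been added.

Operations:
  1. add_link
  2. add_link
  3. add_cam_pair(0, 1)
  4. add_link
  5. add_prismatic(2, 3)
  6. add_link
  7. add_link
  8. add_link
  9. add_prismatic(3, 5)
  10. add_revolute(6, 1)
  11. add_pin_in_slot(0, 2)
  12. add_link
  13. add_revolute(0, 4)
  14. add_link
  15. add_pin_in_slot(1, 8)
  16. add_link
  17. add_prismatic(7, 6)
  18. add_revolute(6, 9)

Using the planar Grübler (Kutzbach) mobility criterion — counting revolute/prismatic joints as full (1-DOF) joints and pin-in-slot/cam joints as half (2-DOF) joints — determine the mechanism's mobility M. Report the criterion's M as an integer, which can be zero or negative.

(L,J1,J2)=(1,0,0); link0 fixed
link1: (2,0,0)
link2: (3,0,0)
C 0-1 [J2]: (3,0,1)
link3: (4,0,1)
P 2-3 [J1]: (4,1,1)
link4: (5,1,1)
link5: (6,1,1)
link6: (7,1,1)
P 3-5 [J1]: (7,2,1)
R 6-1 [J1]: (7,3,1)
PS 0-2 [J2]: (7,3,2)
link7: (8,3,2)
R 0-4 [J1]: (8,4,2)
link8: (9,4,2)
PS 1-8 [J2]: (9,4,3)
link9: (10,4,3)
P 7-6 [J1]: (10,5,3)
R 6-9 [J1]: (10,6,3)
Grübler: 3·9 − 2·6 − 3 = 12

M = 12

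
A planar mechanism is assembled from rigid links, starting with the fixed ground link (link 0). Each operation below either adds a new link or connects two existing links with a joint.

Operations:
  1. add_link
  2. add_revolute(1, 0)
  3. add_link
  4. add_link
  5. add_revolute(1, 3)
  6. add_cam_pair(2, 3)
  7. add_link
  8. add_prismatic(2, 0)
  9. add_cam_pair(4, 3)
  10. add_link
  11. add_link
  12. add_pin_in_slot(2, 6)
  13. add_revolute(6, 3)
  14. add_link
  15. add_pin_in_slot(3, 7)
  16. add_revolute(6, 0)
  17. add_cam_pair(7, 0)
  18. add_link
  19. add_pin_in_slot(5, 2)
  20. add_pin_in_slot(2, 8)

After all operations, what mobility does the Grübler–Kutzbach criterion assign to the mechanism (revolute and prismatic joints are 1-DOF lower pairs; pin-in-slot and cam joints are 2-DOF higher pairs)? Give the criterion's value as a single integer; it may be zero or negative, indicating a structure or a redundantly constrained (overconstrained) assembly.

M = 7

[1;0;0] (link 0 is ground)
L+ [2;0;0]
R(1,0)∈J1 [2;1;0]
L+ [3;1;0]
L+ [4;1;0]
R(1,3)∈J1 [4;2;0]
C(2,3)∈J2 [4;2;1]
L+ [5;2;1]
P(2,0)∈J1 [5;3;1]
C(4,3)∈J2 [5;3;2]
L+ [6;3;2]
L+ [7;3;2]
PS(2,6)∈J2 [7;3;3]
R(6,3)∈J1 [7;4;3]
L+ [8;4;3]
PS(3,7)∈J2 [8;4;4]
R(6,0)∈J1 [8;5;4]
C(7,0)∈J2 [8;5;5]
L+ [9;5;5]
PS(5,2)∈J2 [9;5;6]
PS(2,8)∈J2 [9;5;7]
mobility = 24 − 10 − 7 = 7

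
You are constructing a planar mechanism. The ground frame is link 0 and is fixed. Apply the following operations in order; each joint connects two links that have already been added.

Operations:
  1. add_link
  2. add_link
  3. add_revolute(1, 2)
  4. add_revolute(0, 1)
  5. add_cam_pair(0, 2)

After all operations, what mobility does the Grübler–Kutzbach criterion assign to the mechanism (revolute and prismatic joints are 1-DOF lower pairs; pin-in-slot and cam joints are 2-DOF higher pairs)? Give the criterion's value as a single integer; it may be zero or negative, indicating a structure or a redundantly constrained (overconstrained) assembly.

link 0 = ground. State L|J1|J2 = 1|0|0
+link1  2|0|0
+link2  3|0|0
R(1,2) f=1→J1  3|1|0
R(0,1) f=1→J1  3|2|0
C(0,2) f=2→J2  3|2|1
M = 3(3−1)−2·2−1 = 6−4−1 = 1

M = 1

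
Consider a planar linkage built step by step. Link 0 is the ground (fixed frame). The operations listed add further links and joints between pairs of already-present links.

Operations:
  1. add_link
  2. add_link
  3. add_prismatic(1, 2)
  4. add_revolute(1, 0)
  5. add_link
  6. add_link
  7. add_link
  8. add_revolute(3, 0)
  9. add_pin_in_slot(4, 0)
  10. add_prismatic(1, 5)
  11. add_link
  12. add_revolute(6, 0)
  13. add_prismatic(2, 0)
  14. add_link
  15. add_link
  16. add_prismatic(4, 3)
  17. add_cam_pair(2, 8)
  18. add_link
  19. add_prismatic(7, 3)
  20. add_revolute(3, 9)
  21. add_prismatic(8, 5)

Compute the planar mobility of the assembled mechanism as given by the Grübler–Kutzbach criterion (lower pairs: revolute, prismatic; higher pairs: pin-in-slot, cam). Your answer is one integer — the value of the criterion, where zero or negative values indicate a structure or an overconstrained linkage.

M = 5

(L,J1,J2)=(1,0,0); link0 fixed
link1: (2,0,0)
link2: (3,0,0)
P 1-2 [J1]: (3,1,0)
R 1-0 [J1]: (3,2,0)
link3: (4,2,0)
link4: (5,2,0)
link5: (6,2,0)
R 3-0 [J1]: (6,3,0)
PS 4-0 [J2]: (6,3,1)
P 1-5 [J1]: (6,4,1)
link6: (7,4,1)
R 6-0 [J1]: (7,5,1)
P 2-0 [J1]: (7,6,1)
link7: (8,6,1)
link8: (9,6,1)
P 4-3 [J1]: (9,7,1)
C 2-8 [J2]: (9,7,2)
link9: (10,7,2)
P 7-3 [J1]: (10,8,2)
R 3-9 [J1]: (10,9,2)
P 8-5 [J1]: (10,10,2)
Grübler: 3·9 − 2·10 − 2 = 5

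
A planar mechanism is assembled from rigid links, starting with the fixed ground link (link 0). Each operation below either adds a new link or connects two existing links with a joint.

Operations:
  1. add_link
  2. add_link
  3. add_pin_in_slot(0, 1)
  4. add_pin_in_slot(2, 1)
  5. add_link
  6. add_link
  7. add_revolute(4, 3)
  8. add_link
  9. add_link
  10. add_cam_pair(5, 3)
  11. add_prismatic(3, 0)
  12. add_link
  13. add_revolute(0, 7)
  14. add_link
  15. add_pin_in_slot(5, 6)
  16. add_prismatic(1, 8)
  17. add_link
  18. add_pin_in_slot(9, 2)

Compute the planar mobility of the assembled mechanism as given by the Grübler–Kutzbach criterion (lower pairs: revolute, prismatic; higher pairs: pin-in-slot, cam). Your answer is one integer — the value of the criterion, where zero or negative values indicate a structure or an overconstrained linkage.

M = 14

L=1 J1=0 J2=0
add link → L=2 J1=0 J2=0
add link → L=3 J1=0 J2=0
PS@0,1 dof=2 J2 → L=3 J1=0 J2=1
PS@2,1 dof=2 J2 → L=3 J1=0 J2=2
add link → L=4 J1=0 J2=2
add link → L=5 J1=0 J2=2
R@4,3 dof=1 J1 → L=5 J1=1 J2=2
add link → L=6 J1=1 J2=2
add link → L=7 J1=1 J2=2
C@5,3 dof=2 J2 → L=7 J1=1 J2=3
P@3,0 dof=1 J1 → L=7 J1=2 J2=3
add link → L=8 J1=2 J2=3
R@0,7 dof=1 J1 → L=8 J1=3 J2=3
add link → L=9 J1=3 J2=3
PS@5,6 dof=2 J2 → L=9 J1=3 J2=4
P@1,8 dof=1 J1 → L=9 J1=4 J2=4
add link → L=10 J1=4 J2=4
PS@9,2 dof=2 J2 → L=10 J1=4 J2=5
M=3(L−1)−2J1−J2=3·9−2·4−5=14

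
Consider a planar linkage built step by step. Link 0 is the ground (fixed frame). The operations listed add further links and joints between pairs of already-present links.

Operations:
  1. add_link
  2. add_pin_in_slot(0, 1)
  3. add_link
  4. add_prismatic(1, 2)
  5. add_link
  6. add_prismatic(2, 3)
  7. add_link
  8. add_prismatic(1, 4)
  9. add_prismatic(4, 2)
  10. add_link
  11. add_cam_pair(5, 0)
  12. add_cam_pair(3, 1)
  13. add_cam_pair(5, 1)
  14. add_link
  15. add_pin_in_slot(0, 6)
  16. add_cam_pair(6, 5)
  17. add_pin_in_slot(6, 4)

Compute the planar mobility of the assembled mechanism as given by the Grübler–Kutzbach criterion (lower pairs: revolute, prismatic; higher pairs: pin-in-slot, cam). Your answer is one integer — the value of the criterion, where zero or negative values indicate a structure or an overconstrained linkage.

ground; <1,0,0>
#1 <2,0,0>
PS:0↔1 J2 <2,0,1>
#2 <3,0,1>
P:1↔2 J1 <3,1,1>
#3 <4,1,1>
P:2↔3 J1 <4,2,1>
#4 <5,2,1>
P:1↔4 J1 <5,3,1>
P:4↔2 J1 <5,4,1>
#5 <6,4,1>
C:5↔0 J2 <6,4,2>
C:3↔1 J2 <6,4,3>
C:5↔1 J2 <6,4,4>
#6 <7,4,4>
PS:0↔6 J2 <7,4,5>
C:6↔5 J2 <7,4,6>
PS:6↔4 J2 <7,4,7>
3×6 − 2×4 − 1×7 = 3

M = 3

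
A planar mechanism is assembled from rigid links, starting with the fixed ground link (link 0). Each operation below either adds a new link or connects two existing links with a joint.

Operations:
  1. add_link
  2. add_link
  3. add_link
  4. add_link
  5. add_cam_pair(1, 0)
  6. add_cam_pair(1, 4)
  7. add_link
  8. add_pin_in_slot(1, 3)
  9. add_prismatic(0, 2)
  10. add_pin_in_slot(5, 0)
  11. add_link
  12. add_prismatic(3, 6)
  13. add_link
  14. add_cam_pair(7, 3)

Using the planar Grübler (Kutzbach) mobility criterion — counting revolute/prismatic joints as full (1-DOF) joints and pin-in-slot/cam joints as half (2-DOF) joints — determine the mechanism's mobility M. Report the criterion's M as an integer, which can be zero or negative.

link 0 = ground. State L|J1|J2 = 1|0|0
+link1  2|0|0
+link2  3|0|0
+link3  4|0|0
+link4  5|0|0
C(1,0) f=2→J2  5|0|1
C(1,4) f=2→J2  5|0|2
+link5  6|0|2
PS(1,3) f=2→J2  6|0|3
P(0,2) f=1→J1  6|1|3
PS(5,0) f=2→J2  6|1|4
+link6  7|1|4
P(3,6) f=1→J1  7|2|4
+link7  8|2|4
C(7,3) f=2→J2  8|2|5
M = 3(8−1)−2·2−5 = 21−4−5 = 12

M = 12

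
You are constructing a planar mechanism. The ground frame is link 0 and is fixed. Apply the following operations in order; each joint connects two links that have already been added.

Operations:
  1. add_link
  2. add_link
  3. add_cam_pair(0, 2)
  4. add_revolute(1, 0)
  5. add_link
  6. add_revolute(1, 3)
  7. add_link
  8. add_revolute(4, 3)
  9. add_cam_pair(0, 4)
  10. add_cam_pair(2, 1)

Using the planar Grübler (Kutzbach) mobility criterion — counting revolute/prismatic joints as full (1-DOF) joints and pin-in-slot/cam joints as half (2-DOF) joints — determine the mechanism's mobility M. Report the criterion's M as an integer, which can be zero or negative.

L=1 J1=0 J2=0
add link → L=2 J1=0 J2=0
add link → L=3 J1=0 J2=0
C@0,2 dof=2 J2 → L=3 J1=0 J2=1
R@1,0 dof=1 J1 → L=3 J1=1 J2=1
add link → L=4 J1=1 J2=1
R@1,3 dof=1 J1 → L=4 J1=2 J2=1
add link → L=5 J1=2 J2=1
R@4,3 dof=1 J1 → L=5 J1=3 J2=1
C@0,4 dof=2 J2 → L=5 J1=3 J2=2
C@2,1 dof=2 J2 → L=5 J1=3 J2=3
M=3(L−1)−2J1−J2=3·4−2·3−3=3

M = 3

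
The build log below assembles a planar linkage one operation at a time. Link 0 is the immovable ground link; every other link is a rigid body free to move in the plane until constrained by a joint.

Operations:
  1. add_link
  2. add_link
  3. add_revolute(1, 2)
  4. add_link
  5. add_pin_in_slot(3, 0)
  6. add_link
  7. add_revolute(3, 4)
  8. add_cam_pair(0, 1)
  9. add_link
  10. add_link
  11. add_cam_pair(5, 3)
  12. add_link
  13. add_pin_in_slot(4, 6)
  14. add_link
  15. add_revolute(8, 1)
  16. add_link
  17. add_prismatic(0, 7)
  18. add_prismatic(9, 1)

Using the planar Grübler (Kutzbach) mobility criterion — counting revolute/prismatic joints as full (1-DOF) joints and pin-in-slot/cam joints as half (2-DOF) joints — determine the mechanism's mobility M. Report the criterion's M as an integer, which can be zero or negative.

M = 13

ground; <1,0,0>
#1 <2,0,0>
#2 <3,0,0>
R:1↔2 J1 <3,1,0>
#3 <4,1,0>
PS:3↔0 J2 <4,1,1>
#4 <5,1,1>
R:3↔4 J1 <5,2,1>
C:0↔1 J2 <5,2,2>
#5 <6,2,2>
#6 <7,2,2>
C:5↔3 J2 <7,2,3>
#7 <8,2,3>
PS:4↔6 J2 <8,2,4>
#8 <9,2,4>
R:8↔1 J1 <9,3,4>
#9 <10,3,4>
P:0↔7 J1 <10,4,4>
P:9↔1 J1 <10,5,4>
3×9 − 2×5 − 1×4 = 13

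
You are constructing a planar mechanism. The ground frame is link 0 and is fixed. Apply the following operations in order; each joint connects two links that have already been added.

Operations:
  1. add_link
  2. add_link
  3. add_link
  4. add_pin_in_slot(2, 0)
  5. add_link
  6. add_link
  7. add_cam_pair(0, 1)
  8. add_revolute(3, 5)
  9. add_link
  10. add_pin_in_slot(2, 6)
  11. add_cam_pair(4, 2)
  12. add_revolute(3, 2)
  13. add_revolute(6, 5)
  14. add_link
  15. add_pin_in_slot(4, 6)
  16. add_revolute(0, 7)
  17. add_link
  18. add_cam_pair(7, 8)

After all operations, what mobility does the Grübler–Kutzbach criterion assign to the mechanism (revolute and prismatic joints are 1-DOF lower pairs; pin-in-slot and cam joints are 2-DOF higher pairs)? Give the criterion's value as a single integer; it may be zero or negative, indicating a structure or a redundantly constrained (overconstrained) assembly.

L=1 J1=0 J2=0
add link → L=2 J1=0 J2=0
add link → L=3 J1=0 J2=0
add link → L=4 J1=0 J2=0
PS@2,0 dof=2 J2 → L=4 J1=0 J2=1
add link → L=5 J1=0 J2=1
add link → L=6 J1=0 J2=1
C@0,1 dof=2 J2 → L=6 J1=0 J2=2
R@3,5 dof=1 J1 → L=6 J1=1 J2=2
add link → L=7 J1=1 J2=2
PS@2,6 dof=2 J2 → L=7 J1=1 J2=3
C@4,2 dof=2 J2 → L=7 J1=1 J2=4
R@3,2 dof=1 J1 → L=7 J1=2 J2=4
R@6,5 dof=1 J1 → L=7 J1=3 J2=4
add link → L=8 J1=3 J2=4
PS@4,6 dof=2 J2 → L=8 J1=3 J2=5
R@0,7 dof=1 J1 → L=8 J1=4 J2=5
add link → L=9 J1=4 J2=5
C@7,8 dof=2 J2 → L=9 J1=4 J2=6
M=3(L−1)−2J1−J2=3·8−2·4−6=10

M = 10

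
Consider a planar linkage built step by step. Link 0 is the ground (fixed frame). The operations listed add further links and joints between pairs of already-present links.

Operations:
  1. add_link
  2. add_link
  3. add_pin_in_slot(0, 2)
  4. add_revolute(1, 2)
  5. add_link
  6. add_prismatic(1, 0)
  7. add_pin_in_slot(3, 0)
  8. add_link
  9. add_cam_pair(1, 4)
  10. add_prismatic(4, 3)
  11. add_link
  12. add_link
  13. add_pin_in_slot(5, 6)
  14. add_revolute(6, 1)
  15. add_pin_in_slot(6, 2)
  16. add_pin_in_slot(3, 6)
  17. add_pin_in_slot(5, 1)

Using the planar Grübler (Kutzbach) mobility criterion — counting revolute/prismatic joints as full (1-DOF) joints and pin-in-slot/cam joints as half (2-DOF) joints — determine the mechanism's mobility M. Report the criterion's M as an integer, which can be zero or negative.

M = 3

ground; <1,0,0>
#1 <2,0,0>
#2 <3,0,0>
PS:0↔2 J2 <3,0,1>
R:1↔2 J1 <3,1,1>
#3 <4,1,1>
P:1↔0 J1 <4,2,1>
PS:3↔0 J2 <4,2,2>
#4 <5,2,2>
C:1↔4 J2 <5,2,3>
P:4↔3 J1 <5,3,3>
#5 <6,3,3>
#6 <7,3,3>
PS:5↔6 J2 <7,3,4>
R:6↔1 J1 <7,4,4>
PS:6↔2 J2 <7,4,5>
PS:3↔6 J2 <7,4,6>
PS:5↔1 J2 <7,4,7>
3×6 − 2×4 − 1×7 = 3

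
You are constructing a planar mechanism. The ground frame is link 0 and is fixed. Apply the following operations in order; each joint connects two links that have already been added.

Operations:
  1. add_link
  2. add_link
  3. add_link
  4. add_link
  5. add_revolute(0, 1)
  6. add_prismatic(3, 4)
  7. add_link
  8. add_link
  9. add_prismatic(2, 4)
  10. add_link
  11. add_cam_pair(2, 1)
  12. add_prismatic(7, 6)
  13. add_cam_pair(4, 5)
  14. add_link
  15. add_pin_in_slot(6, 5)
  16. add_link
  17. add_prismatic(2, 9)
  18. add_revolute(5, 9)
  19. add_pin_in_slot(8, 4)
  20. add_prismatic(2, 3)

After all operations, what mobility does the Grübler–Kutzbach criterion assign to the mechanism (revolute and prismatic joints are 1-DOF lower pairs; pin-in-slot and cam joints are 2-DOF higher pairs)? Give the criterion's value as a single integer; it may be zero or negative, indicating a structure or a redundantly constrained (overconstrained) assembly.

M = 9

L=1 J1=0 J2=0
add link → L=2 J1=0 J2=0
add link → L=3 J1=0 J2=0
add link → L=4 J1=0 J2=0
add link → L=5 J1=0 J2=0
R@0,1 dof=1 J1 → L=5 J1=1 J2=0
P@3,4 dof=1 J1 → L=5 J1=2 J2=0
add link → L=6 J1=2 J2=0
add link → L=7 J1=2 J2=0
P@2,4 dof=1 J1 → L=7 J1=3 J2=0
add link → L=8 J1=3 J2=0
C@2,1 dof=2 J2 → L=8 J1=3 J2=1
P@7,6 dof=1 J1 → L=8 J1=4 J2=1
C@4,5 dof=2 J2 → L=8 J1=4 J2=2
add link → L=9 J1=4 J2=2
PS@6,5 dof=2 J2 → L=9 J1=4 J2=3
add link → L=10 J1=4 J2=3
P@2,9 dof=1 J1 → L=10 J1=5 J2=3
R@5,9 dof=1 J1 → L=10 J1=6 J2=3
PS@8,4 dof=2 J2 → L=10 J1=6 J2=4
P@2,3 dof=1 J1 → L=10 J1=7 J2=4
M=3(L−1)−2J1−J2=3·9−2·7−4=9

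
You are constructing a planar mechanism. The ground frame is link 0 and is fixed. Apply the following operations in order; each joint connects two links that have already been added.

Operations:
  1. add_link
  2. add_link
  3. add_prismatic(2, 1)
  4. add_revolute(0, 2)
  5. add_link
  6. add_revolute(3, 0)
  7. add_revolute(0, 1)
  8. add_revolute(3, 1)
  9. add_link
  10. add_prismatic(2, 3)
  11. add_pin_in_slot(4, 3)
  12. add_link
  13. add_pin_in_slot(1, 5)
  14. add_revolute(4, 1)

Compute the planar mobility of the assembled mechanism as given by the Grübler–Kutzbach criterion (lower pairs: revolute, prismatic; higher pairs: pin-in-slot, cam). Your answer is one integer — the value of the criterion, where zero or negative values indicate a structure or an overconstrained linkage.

M = -1

[1;0;0] (link 0 is ground)
L+ [2;0;0]
L+ [3;0;0]
P(2,1)∈J1 [3;1;0]
R(0,2)∈J1 [3;2;0]
L+ [4;2;0]
R(3,0)∈J1 [4;3;0]
R(0,1)∈J1 [4;4;0]
R(3,1)∈J1 [4;5;0]
L+ [5;5;0]
P(2,3)∈J1 [5;6;0]
PS(4,3)∈J2 [5;6;1]
L+ [6;6;1]
PS(1,5)∈J2 [6;6;2]
R(4,1)∈J1 [6;7;2]
mobility = 15 − 14 − 2 = -1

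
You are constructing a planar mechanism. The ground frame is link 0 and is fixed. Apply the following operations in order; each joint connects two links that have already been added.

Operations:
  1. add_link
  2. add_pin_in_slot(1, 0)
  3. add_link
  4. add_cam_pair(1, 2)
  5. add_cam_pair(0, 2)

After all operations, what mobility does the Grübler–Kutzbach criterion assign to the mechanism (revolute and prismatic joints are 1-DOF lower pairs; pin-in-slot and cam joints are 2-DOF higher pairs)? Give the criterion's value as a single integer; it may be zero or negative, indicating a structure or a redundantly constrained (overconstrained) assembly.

M = 3

[1;0;0] (link 0 is ground)
L+ [2;0;0]
PS(1,0)∈J2 [2;0;1]
L+ [3;0;1]
C(1,2)∈J2 [3;0;2]
C(0,2)∈J2 [3;0;3]
mobility = 6 − 0 − 3 = 3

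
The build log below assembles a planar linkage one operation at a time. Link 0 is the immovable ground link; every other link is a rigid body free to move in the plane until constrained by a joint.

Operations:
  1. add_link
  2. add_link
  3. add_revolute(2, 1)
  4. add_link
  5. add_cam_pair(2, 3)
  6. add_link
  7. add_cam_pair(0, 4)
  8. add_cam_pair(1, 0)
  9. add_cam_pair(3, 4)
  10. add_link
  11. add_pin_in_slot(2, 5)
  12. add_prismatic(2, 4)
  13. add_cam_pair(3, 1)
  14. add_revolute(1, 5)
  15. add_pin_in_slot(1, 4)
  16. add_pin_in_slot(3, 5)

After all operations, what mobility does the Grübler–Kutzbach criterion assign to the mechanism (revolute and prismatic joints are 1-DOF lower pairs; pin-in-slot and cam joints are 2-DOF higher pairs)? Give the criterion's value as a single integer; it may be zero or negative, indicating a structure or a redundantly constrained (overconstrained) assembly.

M = 1

ground; <1,0,0>
#1 <2,0,0>
#2 <3,0,0>
R:2↔1 J1 <3,1,0>
#3 <4,1,0>
C:2↔3 J2 <4,1,1>
#4 <5,1,1>
C:0↔4 J2 <5,1,2>
C:1↔0 J2 <5,1,3>
C:3↔4 J2 <5,1,4>
#5 <6,1,4>
PS:2↔5 J2 <6,1,5>
P:2↔4 J1 <6,2,5>
C:3↔1 J2 <6,2,6>
R:1↔5 J1 <6,3,6>
PS:1↔4 J2 <6,3,7>
PS:3↔5 J2 <6,3,8>
3×5 − 2×3 − 1×8 = 1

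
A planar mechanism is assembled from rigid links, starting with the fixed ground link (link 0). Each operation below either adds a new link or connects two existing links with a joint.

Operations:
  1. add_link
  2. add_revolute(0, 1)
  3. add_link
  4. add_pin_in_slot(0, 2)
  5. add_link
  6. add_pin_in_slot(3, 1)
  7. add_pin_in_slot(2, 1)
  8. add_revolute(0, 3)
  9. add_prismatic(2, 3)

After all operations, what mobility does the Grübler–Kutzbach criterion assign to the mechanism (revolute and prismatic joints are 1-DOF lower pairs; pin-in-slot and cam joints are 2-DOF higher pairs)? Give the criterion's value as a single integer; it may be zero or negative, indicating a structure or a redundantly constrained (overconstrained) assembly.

M = 0

ground; <1,0,0>
#1 <2,0,0>
R:0↔1 J1 <2,1,0>
#2 <3,1,0>
PS:0↔2 J2 <3,1,1>
#3 <4,1,1>
PS:3↔1 J2 <4,1,2>
PS:2↔1 J2 <4,1,3>
R:0↔3 J1 <4,2,3>
P:2↔3 J1 <4,3,3>
3×3 − 2×3 − 1×3 = 0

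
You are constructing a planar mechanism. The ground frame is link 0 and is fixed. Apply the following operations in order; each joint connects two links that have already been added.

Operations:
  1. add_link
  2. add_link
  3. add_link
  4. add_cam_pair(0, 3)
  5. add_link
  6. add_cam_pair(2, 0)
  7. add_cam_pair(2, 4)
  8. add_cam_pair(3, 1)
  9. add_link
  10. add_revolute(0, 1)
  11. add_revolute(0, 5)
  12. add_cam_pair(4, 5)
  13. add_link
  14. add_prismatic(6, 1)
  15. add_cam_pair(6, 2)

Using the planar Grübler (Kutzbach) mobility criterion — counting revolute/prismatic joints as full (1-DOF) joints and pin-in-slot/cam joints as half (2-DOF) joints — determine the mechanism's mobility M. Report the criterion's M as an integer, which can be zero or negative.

M = 6

L=1 J1=0 J2=0
add link → L=2 J1=0 J2=0
add link → L=3 J1=0 J2=0
add link → L=4 J1=0 J2=0
C@0,3 dof=2 J2 → L=4 J1=0 J2=1
add link → L=5 J1=0 J2=1
C@2,0 dof=2 J2 → L=5 J1=0 J2=2
C@2,4 dof=2 J2 → L=5 J1=0 J2=3
C@3,1 dof=2 J2 → L=5 J1=0 J2=4
add link → L=6 J1=0 J2=4
R@0,1 dof=1 J1 → L=6 J1=1 J2=4
R@0,5 dof=1 J1 → L=6 J1=2 J2=4
C@4,5 dof=2 J2 → L=6 J1=2 J2=5
add link → L=7 J1=2 J2=5
P@6,1 dof=1 J1 → L=7 J1=3 J2=5
C@6,2 dof=2 J2 → L=7 J1=3 J2=6
M=3(L−1)−2J1−J2=3·6−2·3−6=6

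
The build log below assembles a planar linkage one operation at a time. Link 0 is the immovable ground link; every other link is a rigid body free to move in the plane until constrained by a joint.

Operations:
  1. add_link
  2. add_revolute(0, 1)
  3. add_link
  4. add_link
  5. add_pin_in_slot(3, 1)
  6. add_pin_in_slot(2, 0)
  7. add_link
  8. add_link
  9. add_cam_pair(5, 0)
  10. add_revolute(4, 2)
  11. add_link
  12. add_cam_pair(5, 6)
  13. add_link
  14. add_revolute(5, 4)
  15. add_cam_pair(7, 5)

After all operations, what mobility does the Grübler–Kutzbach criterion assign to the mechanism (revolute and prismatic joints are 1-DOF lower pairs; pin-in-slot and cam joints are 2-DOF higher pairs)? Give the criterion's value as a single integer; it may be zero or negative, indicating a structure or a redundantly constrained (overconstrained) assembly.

M = 10

link 0 = ground. State L|J1|J2 = 1|0|0
+link1  2|0|0
R(0,1) f=1→J1  2|1|0
+link2  3|1|0
+link3  4|1|0
PS(3,1) f=2→J2  4|1|1
PS(2,0) f=2→J2  4|1|2
+link4  5|1|2
+link5  6|1|2
C(5,0) f=2→J2  6|1|3
R(4,2) f=1→J1  6|2|3
+link6  7|2|3
C(5,6) f=2→J2  7|2|4
+link7  8|2|4
R(5,4) f=1→J1  8|3|4
C(7,5) f=2→J2  8|3|5
M = 3(8−1)−2·3−5 = 21−6−5 = 10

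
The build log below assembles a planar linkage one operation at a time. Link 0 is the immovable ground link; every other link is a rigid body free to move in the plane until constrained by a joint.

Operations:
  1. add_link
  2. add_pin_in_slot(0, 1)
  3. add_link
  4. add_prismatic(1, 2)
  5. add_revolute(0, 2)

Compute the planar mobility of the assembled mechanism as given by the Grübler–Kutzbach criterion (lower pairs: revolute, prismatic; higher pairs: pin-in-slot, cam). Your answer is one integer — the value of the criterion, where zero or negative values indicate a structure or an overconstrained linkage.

M = 1

[1;0;0] (link 0 is ground)
L+ [2;0;0]
PS(0,1)∈J2 [2;0;1]
L+ [3;0;1]
P(1,2)∈J1 [3;1;1]
R(0,2)∈J1 [3;2;1]
mobility = 6 − 4 − 1 = 1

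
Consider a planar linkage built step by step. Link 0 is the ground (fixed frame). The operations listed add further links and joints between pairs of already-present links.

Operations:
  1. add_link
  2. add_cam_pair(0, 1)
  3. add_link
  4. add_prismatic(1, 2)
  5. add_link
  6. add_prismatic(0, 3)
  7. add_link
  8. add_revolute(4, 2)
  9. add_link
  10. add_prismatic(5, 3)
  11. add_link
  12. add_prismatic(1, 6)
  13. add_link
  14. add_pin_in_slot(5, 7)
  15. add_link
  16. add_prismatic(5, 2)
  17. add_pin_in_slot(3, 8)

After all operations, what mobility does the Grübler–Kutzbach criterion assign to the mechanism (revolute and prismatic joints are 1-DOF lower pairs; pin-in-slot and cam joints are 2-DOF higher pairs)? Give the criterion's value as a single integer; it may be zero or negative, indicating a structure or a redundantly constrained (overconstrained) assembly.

M = 9

L=1 J1=0 J2=0
add link → L=2 J1=0 J2=0
C@0,1 dof=2 J2 → L=2 J1=0 J2=1
add link → L=3 J1=0 J2=1
P@1,2 dof=1 J1 → L=3 J1=1 J2=1
add link → L=4 J1=1 J2=1
P@0,3 dof=1 J1 → L=4 J1=2 J2=1
add link → L=5 J1=2 J2=1
R@4,2 dof=1 J1 → L=5 J1=3 J2=1
add link → L=6 J1=3 J2=1
P@5,3 dof=1 J1 → L=6 J1=4 J2=1
add link → L=7 J1=4 J2=1
P@1,6 dof=1 J1 → L=7 J1=5 J2=1
add link → L=8 J1=5 J2=1
PS@5,7 dof=2 J2 → L=8 J1=5 J2=2
add link → L=9 J1=5 J2=2
P@5,2 dof=1 J1 → L=9 J1=6 J2=2
PS@3,8 dof=2 J2 → L=9 J1=6 J2=3
M=3(L−1)−2J1−J2=3·8−2·6−3=9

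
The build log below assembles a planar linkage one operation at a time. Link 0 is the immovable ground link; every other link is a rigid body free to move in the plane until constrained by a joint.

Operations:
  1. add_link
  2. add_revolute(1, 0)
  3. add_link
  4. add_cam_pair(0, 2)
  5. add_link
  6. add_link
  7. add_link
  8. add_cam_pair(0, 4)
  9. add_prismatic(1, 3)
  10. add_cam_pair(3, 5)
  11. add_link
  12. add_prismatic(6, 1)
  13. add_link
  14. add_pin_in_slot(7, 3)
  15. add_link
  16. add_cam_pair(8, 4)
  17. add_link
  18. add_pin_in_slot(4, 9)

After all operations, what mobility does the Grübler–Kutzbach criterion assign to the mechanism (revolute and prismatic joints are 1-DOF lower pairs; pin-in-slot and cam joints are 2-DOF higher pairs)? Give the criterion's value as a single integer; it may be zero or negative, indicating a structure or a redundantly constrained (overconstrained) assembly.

L=1 J1=0 J2=0
add link → L=2 J1=0 J2=0
R@1,0 dof=1 J1 → L=2 J1=1 J2=0
add link → L=3 J1=1 J2=0
C@0,2 dof=2 J2 → L=3 J1=1 J2=1
add link → L=4 J1=1 J2=1
add link → L=5 J1=1 J2=1
add link → L=6 J1=1 J2=1
C@0,4 dof=2 J2 → L=6 J1=1 J2=2
P@1,3 dof=1 J1 → L=6 J1=2 J2=2
C@3,5 dof=2 J2 → L=6 J1=2 J2=3
add link → L=7 J1=2 J2=3
P@6,1 dof=1 J1 → L=7 J1=3 J2=3
add link → L=8 J1=3 J2=3
PS@7,3 dof=2 J2 → L=8 J1=3 J2=4
add link → L=9 J1=3 J2=4
C@8,4 dof=2 J2 → L=9 J1=3 J2=5
add link → L=10 J1=3 J2=5
PS@4,9 dof=2 J2 → L=10 J1=3 J2=6
M=3(L−1)−2J1−J2=3·9−2·3−6=15

M = 15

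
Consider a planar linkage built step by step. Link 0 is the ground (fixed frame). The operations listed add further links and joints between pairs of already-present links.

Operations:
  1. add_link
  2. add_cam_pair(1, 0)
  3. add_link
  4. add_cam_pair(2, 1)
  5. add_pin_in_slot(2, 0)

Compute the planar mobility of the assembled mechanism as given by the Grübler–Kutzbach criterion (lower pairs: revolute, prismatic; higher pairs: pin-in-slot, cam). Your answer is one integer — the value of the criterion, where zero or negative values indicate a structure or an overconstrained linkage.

M = 3

ground; <1,0,0>
#1 <2,0,0>
C:1↔0 J2 <2,0,1>
#2 <3,0,1>
C:2↔1 J2 <3,0,2>
PS:2↔0 J2 <3,0,3>
3×2 − 2×0 − 1×3 = 3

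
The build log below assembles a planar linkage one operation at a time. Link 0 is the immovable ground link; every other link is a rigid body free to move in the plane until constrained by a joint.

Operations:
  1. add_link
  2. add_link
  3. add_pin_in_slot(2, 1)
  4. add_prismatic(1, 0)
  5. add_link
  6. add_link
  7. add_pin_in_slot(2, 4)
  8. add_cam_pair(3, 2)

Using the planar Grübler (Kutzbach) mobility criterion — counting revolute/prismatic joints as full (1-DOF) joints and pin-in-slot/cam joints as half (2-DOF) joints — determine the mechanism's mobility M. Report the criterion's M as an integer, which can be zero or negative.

link 0 = ground. State L|J1|J2 = 1|0|0
+link1  2|0|0
+link2  3|0|0
PS(2,1) f=2→J2  3|0|1
P(1,0) f=1→J1  3|1|1
+link3  4|1|1
+link4  5|1|1
PS(2,4) f=2→J2  5|1|2
C(3,2) f=2→J2  5|1|3
M = 3(5−1)−2·1−3 = 12−2−3 = 7

M = 7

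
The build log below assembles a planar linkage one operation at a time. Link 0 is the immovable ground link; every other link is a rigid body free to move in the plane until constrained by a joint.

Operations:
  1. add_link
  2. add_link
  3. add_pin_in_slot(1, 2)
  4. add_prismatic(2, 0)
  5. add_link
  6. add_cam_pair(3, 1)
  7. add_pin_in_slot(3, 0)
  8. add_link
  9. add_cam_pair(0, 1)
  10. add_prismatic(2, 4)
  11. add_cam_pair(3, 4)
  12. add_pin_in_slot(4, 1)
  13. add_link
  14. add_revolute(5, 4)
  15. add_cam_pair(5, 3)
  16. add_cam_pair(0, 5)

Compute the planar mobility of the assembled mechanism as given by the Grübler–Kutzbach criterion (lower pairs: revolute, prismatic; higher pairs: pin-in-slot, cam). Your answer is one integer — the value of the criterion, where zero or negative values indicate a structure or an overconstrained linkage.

M = 1

link 0 = ground. State L|J1|J2 = 1|0|0
+link1  2|0|0
+link2  3|0|0
PS(1,2) f=2→J2  3|0|1
P(2,0) f=1→J1  3|1|1
+link3  4|1|1
C(3,1) f=2→J2  4|1|2
PS(3,0) f=2→J2  4|1|3
+link4  5|1|3
C(0,1) f=2→J2  5|1|4
P(2,4) f=1→J1  5|2|4
C(3,4) f=2→J2  5|2|5
PS(4,1) f=2→J2  5|2|6
+link5  6|2|6
R(5,4) f=1→J1  6|3|6
C(5,3) f=2→J2  6|3|7
C(0,5) f=2→J2  6|3|8
M = 3(6−1)−2·3−8 = 15−6−8 = 1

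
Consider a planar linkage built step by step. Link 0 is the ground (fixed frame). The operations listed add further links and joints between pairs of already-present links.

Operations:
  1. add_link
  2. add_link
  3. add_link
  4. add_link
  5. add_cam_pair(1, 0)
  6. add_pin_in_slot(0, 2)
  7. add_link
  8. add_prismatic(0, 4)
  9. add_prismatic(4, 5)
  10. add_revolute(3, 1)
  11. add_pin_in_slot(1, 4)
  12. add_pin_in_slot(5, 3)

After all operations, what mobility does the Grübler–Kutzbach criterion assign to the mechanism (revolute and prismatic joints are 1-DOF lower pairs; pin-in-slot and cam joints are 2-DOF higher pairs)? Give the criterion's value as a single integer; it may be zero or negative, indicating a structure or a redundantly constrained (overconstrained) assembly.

M = 5

(L,J1,J2)=(1,0,0); link0 fixed
link1: (2,0,0)
link2: (3,0,0)
link3: (4,0,0)
link4: (5,0,0)
C 1-0 [J2]: (5,0,1)
PS 0-2 [J2]: (5,0,2)
link5: (6,0,2)
P 0-4 [J1]: (6,1,2)
P 4-5 [J1]: (6,2,2)
R 3-1 [J1]: (6,3,2)
PS 1-4 [J2]: (6,3,3)
PS 5-3 [J2]: (6,3,4)
Grübler: 3·5 − 2·3 − 4 = 5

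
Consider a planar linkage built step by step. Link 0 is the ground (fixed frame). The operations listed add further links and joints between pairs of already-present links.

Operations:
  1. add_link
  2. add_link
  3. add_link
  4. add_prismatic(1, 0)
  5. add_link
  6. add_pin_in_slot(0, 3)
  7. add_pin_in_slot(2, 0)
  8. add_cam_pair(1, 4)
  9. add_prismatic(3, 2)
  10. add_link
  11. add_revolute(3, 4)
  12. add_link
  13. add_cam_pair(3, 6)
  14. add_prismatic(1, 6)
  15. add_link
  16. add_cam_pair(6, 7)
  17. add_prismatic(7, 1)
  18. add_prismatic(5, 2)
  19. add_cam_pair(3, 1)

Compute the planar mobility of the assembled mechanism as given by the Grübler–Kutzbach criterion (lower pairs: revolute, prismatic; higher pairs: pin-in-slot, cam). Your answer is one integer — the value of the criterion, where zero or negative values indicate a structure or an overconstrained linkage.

[1;0;0] (link 0 is ground)
L+ [2;0;0]
L+ [3;0;0]
L+ [4;0;0]
P(1,0)∈J1 [4;1;0]
L+ [5;1;0]
PS(0,3)∈J2 [5;1;1]
PS(2,0)∈J2 [5;1;2]
C(1,4)∈J2 [5;1;3]
P(3,2)∈J1 [5;2;3]
L+ [6;2;3]
R(3,4)∈J1 [6;3;3]
L+ [7;3;3]
C(3,6)∈J2 [7;3;4]
P(1,6)∈J1 [7;4;4]
L+ [8;4;4]
C(6,7)∈J2 [8;4;5]
P(7,1)∈J1 [8;5;5]
P(5,2)∈J1 [8;6;5]
C(3,1)∈J2 [8;6;6]
mobility = 21 − 12 − 6 = 3

M = 3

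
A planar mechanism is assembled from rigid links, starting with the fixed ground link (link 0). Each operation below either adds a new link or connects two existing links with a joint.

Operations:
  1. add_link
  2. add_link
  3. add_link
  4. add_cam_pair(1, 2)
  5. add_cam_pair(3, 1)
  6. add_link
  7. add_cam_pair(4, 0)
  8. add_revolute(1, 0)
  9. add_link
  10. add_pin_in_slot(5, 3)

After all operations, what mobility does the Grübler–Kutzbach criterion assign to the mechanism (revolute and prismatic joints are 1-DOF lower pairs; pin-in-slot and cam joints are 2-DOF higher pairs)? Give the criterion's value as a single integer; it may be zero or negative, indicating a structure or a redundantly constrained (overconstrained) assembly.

M = 9

(L,J1,J2)=(1,0,0); link0 fixed
link1: (2,0,0)
link2: (3,0,0)
link3: (4,0,0)
C 1-2 [J2]: (4,0,1)
C 3-1 [J2]: (4,0,2)
link4: (5,0,2)
C 4-0 [J2]: (5,0,3)
R 1-0 [J1]: (5,1,3)
link5: (6,1,3)
PS 5-3 [J2]: (6,1,4)
Grübler: 3·5 − 2·1 − 4 = 9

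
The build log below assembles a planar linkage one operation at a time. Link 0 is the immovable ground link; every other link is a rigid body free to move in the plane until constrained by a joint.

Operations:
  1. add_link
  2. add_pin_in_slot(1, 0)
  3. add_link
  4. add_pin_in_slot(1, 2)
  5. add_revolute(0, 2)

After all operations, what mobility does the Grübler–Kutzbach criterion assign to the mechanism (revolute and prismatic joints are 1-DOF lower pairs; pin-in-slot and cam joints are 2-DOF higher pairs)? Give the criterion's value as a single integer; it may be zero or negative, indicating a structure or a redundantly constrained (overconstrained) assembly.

link 0 = ground. State L|J1|J2 = 1|0|0
+link1  2|0|0
PS(1,0) f=2→J2  2|0|1
+link2  3|0|1
PS(1,2) f=2→J2  3|0|2
R(0,2) f=1→J1  3|1|2
M = 3(3−1)−2·1−2 = 6−2−2 = 2

M = 2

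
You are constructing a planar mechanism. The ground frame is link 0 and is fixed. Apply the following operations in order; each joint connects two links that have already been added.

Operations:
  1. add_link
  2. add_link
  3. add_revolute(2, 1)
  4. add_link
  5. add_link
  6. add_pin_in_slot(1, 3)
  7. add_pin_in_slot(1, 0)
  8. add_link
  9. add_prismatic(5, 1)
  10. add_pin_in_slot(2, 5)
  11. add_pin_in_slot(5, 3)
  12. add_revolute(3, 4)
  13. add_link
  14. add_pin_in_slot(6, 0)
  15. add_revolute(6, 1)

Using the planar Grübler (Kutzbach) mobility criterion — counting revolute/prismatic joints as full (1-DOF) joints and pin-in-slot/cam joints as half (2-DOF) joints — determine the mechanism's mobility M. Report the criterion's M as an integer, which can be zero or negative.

L=1 J1=0 J2=0
add link → L=2 J1=0 J2=0
add link → L=3 J1=0 J2=0
R@2,1 dof=1 J1 → L=3 J1=1 J2=0
add link → L=4 J1=1 J2=0
add link → L=5 J1=1 J2=0
PS@1,3 dof=2 J2 → L=5 J1=1 J2=1
PS@1,0 dof=2 J2 → L=5 J1=1 J2=2
add link → L=6 J1=1 J2=2
P@5,1 dof=1 J1 → L=6 J1=2 J2=2
PS@2,5 dof=2 J2 → L=6 J1=2 J2=3
PS@5,3 dof=2 J2 → L=6 J1=2 J2=4
R@3,4 dof=1 J1 → L=6 J1=3 J2=4
add link → L=7 J1=3 J2=4
PS@6,0 dof=2 J2 → L=7 J1=3 J2=5
R@6,1 dof=1 J1 → L=7 J1=4 J2=5
M=3(L−1)−2J1−J2=3·6−2·4−5=5

M = 5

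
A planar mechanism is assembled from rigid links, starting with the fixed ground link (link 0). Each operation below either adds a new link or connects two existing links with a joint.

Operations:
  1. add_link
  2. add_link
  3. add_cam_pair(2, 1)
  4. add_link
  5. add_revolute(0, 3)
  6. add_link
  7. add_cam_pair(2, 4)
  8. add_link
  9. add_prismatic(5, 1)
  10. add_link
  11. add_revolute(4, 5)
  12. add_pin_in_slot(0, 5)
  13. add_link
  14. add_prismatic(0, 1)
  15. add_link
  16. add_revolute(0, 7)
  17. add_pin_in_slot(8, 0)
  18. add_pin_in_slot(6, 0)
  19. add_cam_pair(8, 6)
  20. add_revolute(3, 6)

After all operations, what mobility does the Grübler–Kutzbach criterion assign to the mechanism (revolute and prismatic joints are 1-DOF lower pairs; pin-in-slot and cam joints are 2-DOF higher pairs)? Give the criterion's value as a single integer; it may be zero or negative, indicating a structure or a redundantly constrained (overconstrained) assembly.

M = 6

ground; <1,0,0>
#1 <2,0,0>
#2 <3,0,0>
C:2↔1 J2 <3,0,1>
#3 <4,0,1>
R:0↔3 J1 <4,1,1>
#4 <5,1,1>
C:2↔4 J2 <5,1,2>
#5 <6,1,2>
P:5↔1 J1 <6,2,2>
#6 <7,2,2>
R:4↔5 J1 <7,3,2>
PS:0↔5 J2 <7,3,3>
#7 <8,3,3>
P:0↔1 J1 <8,4,3>
#8 <9,4,3>
R:0↔7 J1 <9,5,3>
PS:8↔0 J2 <9,5,4>
PS:6↔0 J2 <9,5,5>
C:8↔6 J2 <9,5,6>
R:3↔6 J1 <9,6,6>
3×8 − 2×6 − 1×6 = 6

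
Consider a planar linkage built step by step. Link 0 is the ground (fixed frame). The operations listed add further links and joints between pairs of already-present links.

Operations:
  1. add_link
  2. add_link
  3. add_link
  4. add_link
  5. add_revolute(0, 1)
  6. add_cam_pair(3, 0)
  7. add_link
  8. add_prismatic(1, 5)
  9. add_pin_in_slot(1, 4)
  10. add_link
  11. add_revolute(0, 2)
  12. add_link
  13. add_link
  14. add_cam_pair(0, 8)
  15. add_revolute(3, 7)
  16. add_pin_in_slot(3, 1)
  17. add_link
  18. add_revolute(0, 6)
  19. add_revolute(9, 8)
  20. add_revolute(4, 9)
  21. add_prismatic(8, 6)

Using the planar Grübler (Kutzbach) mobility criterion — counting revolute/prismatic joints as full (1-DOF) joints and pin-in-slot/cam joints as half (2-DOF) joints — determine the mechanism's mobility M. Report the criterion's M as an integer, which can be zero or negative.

L=1 J1=0 J2=0
add link → L=2 J1=0 J2=0
add link → L=3 J1=0 J2=0
add link → L=4 J1=0 J2=0
add link → L=5 J1=0 J2=0
R@0,1 dof=1 J1 → L=5 J1=1 J2=0
C@3,0 dof=2 J2 → L=5 J1=1 J2=1
add link → L=6 J1=1 J2=1
P@1,5 dof=1 J1 → L=6 J1=2 J2=1
PS@1,4 dof=2 J2 → L=6 J1=2 J2=2
add link → L=7 J1=2 J2=2
R@0,2 dof=1 J1 → L=7 J1=3 J2=2
add link → L=8 J1=3 J2=2
add link → L=9 J1=3 J2=2
C@0,8 dof=2 J2 → L=9 J1=3 J2=3
R@3,7 dof=1 J1 → L=9 J1=4 J2=3
PS@3,1 dof=2 J2 → L=9 J1=4 J2=4
add link → L=10 J1=4 J2=4
R@0,6 dof=1 J1 → L=10 J1=5 J2=4
R@9,8 dof=1 J1 → L=10 J1=6 J2=4
R@4,9 dof=1 J1 → L=10 J1=7 J2=4
P@8,6 dof=1 J1 → L=10 J1=8 J2=4
M=3(L−1)−2J1−J2=3·9−2·8−4=7

M = 7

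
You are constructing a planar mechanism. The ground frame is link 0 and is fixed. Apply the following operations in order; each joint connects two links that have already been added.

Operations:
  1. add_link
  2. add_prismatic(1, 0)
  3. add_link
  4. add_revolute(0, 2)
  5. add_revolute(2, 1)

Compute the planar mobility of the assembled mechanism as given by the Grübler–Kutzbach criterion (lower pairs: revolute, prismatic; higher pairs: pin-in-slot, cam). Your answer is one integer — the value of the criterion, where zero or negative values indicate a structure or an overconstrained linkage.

M = 0

(L,J1,J2)=(1,0,0); link0 fixed
link1: (2,0,0)
P 1-0 [J1]: (2,1,0)
link2: (3,1,0)
R 0-2 [J1]: (3,2,0)
R 2-1 [J1]: (3,3,0)
Grübler: 3·2 − 2·3 − 0 = 0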